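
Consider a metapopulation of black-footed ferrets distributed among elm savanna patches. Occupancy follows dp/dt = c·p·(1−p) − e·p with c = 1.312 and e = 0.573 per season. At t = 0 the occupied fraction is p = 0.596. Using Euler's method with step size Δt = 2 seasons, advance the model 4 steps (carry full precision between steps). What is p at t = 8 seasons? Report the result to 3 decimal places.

0.565

Update rule: p ← p + [c·p·(1−p) − e·p]·Δt with Δt = 2.
t = 2: p = 0.59600 + (-0.05120) = 0.54480
t = 4: p = 0.54480 + (+0.02639) = 0.57119
t = 6: p = 0.57119 + (-0.01189) = 0.55931
t = 8: p = 0.55931 + (+0.00581) = 0.56511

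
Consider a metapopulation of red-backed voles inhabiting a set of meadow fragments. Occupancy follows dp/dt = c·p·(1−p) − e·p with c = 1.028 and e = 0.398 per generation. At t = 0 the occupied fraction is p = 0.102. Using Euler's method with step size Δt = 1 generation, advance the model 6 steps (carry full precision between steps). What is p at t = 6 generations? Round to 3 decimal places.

0.558

Update rule: p ← p + [c·p·(1−p) − e·p]·Δt with Δt = 1.
p: 0.10200 → 0.15556  (Δp = +0.05356)
p: 0.15556 → 0.22869  (Δp = +0.07313)
p: 0.22869 → 0.31900  (Δp = +0.09031)
p: 0.31900 → 0.41536  (Δp = +0.09636)
p: 0.41536 → 0.49969  (Δp = +0.08432)
p: 0.49969 → 0.55781  (Δp = +0.05813)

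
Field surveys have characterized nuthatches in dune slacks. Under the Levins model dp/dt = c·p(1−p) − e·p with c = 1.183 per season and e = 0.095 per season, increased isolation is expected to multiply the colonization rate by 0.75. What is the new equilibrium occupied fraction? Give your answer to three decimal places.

Before: p* = 1 − 0.095/1.183 = 0.9197.
After the change, c = 0.88725, e = 0.095, so p* = 1 − 0.095/0.88725 = 0.8929.

0.893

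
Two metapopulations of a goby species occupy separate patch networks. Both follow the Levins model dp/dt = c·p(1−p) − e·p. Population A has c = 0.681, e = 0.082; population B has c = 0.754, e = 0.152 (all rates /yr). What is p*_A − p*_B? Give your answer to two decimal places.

A: p*_A = 1 − 0.082/0.681 = 0.8796.
B: p*_B = 1 − 0.152/0.754 = 0.7984.
p*_A − p*_B = 0.8796 − 0.7984 = 0.0812.

0.08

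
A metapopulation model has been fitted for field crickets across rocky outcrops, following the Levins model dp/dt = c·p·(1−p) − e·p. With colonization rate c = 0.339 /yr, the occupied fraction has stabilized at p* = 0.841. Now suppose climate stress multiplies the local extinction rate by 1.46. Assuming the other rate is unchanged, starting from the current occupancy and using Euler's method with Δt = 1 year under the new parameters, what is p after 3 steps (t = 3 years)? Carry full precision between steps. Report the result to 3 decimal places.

Balance c(1−p*) = e gives e = 0.339×(1 − 0.84100) = 0.05390.
Starting from p₀ = 0.84100; update p ← p + (dp/dt)·Δt with the new parameters.
p: 0.84100 → 0.82015  (Δp = -0.02085)
p: 0.82015 → 0.80561  (Δp = -0.01454)
p: 0.80561 → 0.79530  (Δp = -0.01031)

0.795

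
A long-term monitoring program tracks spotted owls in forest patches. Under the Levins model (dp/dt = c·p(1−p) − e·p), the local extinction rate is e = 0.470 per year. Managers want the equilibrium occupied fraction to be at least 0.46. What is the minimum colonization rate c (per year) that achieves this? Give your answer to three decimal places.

p* = 1 − e/c ≥ 0.46 requires e/c ≤ 0.5400, i.e. c ≥ e/0.5400.
c_min = 0.470/0.5400 = 0.8704.

0.870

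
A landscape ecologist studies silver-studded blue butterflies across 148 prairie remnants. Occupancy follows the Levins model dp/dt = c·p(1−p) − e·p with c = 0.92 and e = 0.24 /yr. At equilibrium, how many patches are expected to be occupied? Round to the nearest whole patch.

p* = 1 − e/c = 1 − 0.24/0.92 = 0.7391.
Expected occupied patches = N × p* = 148 × 0.7391 = 109.39 ≈ 109.

109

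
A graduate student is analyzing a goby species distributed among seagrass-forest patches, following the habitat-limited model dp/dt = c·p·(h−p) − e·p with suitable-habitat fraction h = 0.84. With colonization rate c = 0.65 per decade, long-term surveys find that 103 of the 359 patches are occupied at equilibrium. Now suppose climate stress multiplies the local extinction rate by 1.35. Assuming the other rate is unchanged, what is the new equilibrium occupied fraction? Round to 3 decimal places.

0.093

Observed p* = 103/359 = 0.28691.
Balance c(h−p*) = e gives e = 0.65×(0.84 − 0.28691) = 0.35951.
New p* = 0.84 − e/c = 0.84 − 0.48534/0.65000 = 0.09332.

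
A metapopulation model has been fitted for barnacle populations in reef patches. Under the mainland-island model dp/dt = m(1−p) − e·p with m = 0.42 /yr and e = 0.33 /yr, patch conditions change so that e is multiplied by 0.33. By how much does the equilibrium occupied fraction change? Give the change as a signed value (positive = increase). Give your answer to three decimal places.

Before: p* = 0.42/(0.42+0.33) = 0.5600.
After: m = 0.42, e = 0.1089; p* = 0.42/0.5289 = 0.7941.
Δp* = 0.7941 − 0.5600 = +0.2341.

0.234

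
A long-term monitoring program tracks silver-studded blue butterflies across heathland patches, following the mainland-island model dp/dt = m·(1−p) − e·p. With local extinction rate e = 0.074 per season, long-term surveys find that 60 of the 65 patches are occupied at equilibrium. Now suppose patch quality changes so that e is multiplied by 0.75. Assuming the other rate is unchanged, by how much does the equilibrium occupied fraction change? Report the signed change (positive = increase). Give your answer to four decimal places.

0.0181

Observed p* = 60/65 = 0.92308.
Balance m(1−p*) = e·p* gives m = e·p*/(1−p*) = 0.074×0.92308/0.07692 = 0.88804.
New p* = m/(m+e) = 0.88804/(0.88804+0.05550) = 0.94118.
Δp* = 0.94118 − 0.92308 = +0.01810.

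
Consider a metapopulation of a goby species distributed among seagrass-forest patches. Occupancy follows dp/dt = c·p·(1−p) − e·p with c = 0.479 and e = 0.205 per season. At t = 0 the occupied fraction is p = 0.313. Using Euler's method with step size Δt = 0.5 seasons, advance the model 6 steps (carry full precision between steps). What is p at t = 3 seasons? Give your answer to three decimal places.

Update rule: p ← p + [c·p·(1−p) − e·p]·Δt with Δt = 0.5.
  1  |  dp/dt·Δt = +0.019417  |  p_1 = 0.332417
  2  |  dp/dt·Δt = +0.019076  |  p_2 = 0.351494
  3  |  dp/dt·Δt = +0.018565  |  p_3 = 0.370058
  4  |  dp/dt·Δt = +0.017900  |  p_4 = 0.387959
  5  |  dp/dt·Δt = +0.017103  |  p_5 = 0.405061
  6  |  dp/dt·Δt = +0.016198  |  p_6 = 0.421259

0.421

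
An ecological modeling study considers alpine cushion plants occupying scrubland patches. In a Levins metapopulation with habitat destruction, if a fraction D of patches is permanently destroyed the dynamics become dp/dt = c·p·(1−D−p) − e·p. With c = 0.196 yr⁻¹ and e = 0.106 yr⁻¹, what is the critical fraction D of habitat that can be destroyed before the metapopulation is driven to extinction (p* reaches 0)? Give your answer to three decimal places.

The nontrivial equilibrium is p* = (1−D) − e/c; extinction occurs when this hits zero.
So D_crit = 1 − e/c = 1 − 0.106/0.196 = 1 − 0.5408 = 0.4592.
Note this equals the original equilibrium occupancy — the Levins extinction-debt result.

0.459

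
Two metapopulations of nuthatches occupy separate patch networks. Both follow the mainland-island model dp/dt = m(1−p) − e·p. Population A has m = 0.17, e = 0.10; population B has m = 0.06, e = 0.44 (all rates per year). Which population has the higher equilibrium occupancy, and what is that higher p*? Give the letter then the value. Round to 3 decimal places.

A, 0.630

A: p*_A = m/(m+e) = 0.17/0.2700 = 0.6296.
B: p*_B = 0.06/0.5000 = 0.1200.
A is higher at 0.6296.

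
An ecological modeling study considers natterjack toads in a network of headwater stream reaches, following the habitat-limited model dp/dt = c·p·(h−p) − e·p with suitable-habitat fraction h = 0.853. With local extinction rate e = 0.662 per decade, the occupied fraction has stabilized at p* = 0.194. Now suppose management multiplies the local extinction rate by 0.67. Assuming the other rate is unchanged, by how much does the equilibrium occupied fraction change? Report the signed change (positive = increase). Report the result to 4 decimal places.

0.2175

Balance c(h−p*) = e gives c = e/(0.853 − 0.19400) = 0.662/0.65900 = 1.00455.
New p* = 0.853 − e/c = 0.853 − 0.44354/1.00455 = 0.41147.
Δp* = 0.41147 − 0.19400 = +0.21747.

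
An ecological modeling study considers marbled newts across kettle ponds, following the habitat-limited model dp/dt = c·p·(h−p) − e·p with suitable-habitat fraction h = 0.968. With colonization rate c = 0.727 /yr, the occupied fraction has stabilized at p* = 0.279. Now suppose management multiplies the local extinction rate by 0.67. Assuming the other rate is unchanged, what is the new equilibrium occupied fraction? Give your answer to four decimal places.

0.5064

Balance c(h−p*) = e gives e = 0.727×(0.968 − 0.27900) = 0.50090.
New p* = 0.968 − e/c = 0.968 − 0.33560/0.72700 = 0.50638.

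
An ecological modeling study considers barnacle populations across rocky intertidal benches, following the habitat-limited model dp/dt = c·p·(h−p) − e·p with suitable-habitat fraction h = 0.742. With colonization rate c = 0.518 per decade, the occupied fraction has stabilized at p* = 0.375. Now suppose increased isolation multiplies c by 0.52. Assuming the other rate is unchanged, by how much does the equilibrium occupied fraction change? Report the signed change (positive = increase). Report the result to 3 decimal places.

-0.339

Balance c(h−p*) = e gives e = 0.518×(0.742 − 0.37500) = 0.19011.
New p* = 0.742 − e/c = 0.742 − 0.19011/0.26936 = 0.03622.
Δp* = 0.03622 − 0.37500 = -0.33878.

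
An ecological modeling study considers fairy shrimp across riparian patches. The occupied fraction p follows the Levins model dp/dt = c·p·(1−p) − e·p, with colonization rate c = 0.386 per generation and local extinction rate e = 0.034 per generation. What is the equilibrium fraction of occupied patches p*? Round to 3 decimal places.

0.912

Setting dp/dt = 0 and dividing through by p* gives c·(1−p*) = e.
So p* = 1 − e/c = 1 − 0.034/0.386 = 1 − 0.0881 = 0.9119.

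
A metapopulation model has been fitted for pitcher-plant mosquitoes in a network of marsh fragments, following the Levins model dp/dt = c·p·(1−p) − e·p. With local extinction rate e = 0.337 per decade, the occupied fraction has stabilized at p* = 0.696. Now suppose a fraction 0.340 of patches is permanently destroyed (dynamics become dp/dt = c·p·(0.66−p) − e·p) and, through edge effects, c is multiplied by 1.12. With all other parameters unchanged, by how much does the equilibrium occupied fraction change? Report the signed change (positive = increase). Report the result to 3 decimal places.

-0.307

Balance c(1−p*) = e gives c = e/(1 − 0.69600) = 0.337/0.30400 = 1.10855.
New p* = 0.66 − e/c = 0.66 − 0.33700/1.24158 = 0.38857.
Δp* = 0.38857 − 0.69600 = -0.30743.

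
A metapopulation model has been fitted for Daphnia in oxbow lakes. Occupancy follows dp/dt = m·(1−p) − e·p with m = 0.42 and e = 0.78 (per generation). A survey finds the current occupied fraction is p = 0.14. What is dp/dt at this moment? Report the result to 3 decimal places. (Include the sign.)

Colonization term: m·(1−p) = 0.42×0.8600 = 0.36120.
Extinction term: e·p = 0.10920.
dp/dt = 0.36120 − 0.10920 = 0.25200.

0.252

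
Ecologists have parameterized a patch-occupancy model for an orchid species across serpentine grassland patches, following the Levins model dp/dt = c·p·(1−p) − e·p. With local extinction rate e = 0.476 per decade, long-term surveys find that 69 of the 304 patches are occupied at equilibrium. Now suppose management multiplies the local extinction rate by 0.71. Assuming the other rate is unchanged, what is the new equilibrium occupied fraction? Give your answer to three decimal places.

Observed p* = 69/304 = 0.22697.
Balance c(1−p*) = e gives c = e/(1 − 0.22697) = 0.476/0.77303 = 0.61576.
New p* = 1 − e/c = 1 − 0.33796/0.61576 = 0.45115.

0.451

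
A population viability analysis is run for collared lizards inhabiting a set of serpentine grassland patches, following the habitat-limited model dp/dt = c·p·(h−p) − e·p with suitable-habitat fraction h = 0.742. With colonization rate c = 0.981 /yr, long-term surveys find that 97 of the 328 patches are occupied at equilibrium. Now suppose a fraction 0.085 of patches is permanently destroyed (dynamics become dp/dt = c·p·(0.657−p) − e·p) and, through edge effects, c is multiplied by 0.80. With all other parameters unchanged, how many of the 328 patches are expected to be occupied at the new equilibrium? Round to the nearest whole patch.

Observed p* = 97/328 = 0.29573.
Balance c(h−p*) = e gives e = 0.981×(0.742 − 0.29573) = 0.43779.
New p* = 0.657 − e/c = 0.657 − 0.43779/0.78480 = 0.09916.
Expected occupied = 328 × 0.09916 = 32.52 ≈ 33.

33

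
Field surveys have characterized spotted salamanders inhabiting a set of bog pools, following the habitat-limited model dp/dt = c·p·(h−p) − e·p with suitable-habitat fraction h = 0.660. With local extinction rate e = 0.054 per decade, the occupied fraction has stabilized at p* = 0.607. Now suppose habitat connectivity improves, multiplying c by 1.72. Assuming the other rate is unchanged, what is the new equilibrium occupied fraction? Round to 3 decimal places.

0.629

Balance c(h−p*) = e gives c = e/(0.66 − 0.60700) = 0.054/0.05300 = 1.01887.
New p* = 0.66 − e/c = 0.66 − 0.05400/1.75246 = 0.62919.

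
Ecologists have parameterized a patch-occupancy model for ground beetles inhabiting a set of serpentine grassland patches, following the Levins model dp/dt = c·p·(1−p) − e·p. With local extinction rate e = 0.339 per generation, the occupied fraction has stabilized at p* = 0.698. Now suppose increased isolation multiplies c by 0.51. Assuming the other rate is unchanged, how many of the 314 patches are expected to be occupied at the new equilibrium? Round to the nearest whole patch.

128

Balance c(1−p*) = e gives c = e/(1 − 0.69800) = 0.339/0.30200 = 1.12252.
New p* = 1 − e/c = 1 − 0.33900/0.57249 = 0.40785.
Expected occupied = 314 × 0.40785 = 128.06 ≈ 128.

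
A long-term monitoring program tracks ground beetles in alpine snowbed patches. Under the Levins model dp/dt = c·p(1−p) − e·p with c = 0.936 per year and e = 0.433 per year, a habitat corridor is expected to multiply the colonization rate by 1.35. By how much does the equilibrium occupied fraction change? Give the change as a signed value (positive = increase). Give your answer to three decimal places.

Before: p* = 1 − 0.433/0.936 = 0.5374.
After the change, c = 1.2636, e = 0.433, so p* = 1 − 0.433/1.2636 = 0.6573.
Δp* = 0.6573 − 0.5374 = +0.1199.

0.120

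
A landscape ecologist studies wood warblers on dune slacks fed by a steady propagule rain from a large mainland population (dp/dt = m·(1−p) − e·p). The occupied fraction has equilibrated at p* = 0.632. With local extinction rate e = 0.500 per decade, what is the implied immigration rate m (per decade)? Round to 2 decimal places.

0.86

At equilibrium m(1−p*) = e·p*, so m = e·p*/(1−p*).
m = 0.500 × 0.632 / 0.3680 = 0.3160/0.3680 = 0.8587.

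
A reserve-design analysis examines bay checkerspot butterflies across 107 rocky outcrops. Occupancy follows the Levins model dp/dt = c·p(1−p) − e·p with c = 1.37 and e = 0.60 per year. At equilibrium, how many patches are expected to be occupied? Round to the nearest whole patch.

60

p* = 1 − e/c = 1 − 0.60/1.37 = 0.5620.
Expected occupied patches = N × p* = 107 × 0.5620 = 60.14 ≈ 60.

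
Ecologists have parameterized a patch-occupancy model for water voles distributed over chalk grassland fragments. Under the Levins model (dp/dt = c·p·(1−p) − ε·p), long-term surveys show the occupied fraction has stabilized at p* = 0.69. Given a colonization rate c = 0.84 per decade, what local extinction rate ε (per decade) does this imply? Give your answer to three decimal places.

At equilibrium c(1−p*) = ε.
ε = 0.84 × (1 − 0.69) = 0.84 × 0.3100 = 0.2604.

0.260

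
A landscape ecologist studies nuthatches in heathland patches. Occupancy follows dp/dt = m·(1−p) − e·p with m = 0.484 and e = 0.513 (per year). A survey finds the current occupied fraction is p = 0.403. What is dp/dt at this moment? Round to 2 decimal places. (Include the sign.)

Colonization term: m·(1−p) = 0.484×0.5970 = 0.28895.
Extinction term: e·p = 0.20674.
dp/dt = 0.28895 − 0.20674 = 0.08221.

0.08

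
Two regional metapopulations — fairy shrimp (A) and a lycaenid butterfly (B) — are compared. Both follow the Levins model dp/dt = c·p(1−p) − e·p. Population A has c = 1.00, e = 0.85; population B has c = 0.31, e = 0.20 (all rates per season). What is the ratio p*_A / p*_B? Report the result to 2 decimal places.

0.42

A: p*_A = 1 − 0.85/1.00 = 0.1500.
B: p*_B = 1 − 0.20/0.31 = 0.3548.
p*_A / p*_B = 0.1500/0.3548 = 0.4227.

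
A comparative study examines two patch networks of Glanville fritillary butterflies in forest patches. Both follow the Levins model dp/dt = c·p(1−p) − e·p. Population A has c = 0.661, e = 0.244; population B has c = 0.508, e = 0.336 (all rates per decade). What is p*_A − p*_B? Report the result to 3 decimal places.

A: p*_A = 1 − 0.244/0.661 = 0.6309.
B: p*_B = 1 − 0.336/0.508 = 0.3386.
p*_A − p*_B = 0.6309 − 0.3386 = 0.2923.

0.292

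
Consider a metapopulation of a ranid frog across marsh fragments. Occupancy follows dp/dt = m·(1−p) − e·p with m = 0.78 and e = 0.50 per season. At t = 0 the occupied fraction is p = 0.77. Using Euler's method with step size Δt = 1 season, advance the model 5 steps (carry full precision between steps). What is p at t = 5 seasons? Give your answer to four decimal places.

0.6091

Update rule: p ← p + [m·(1−p) − e·p]·Δt with Δt = 1.
  1  |  dp/dt·Δt = -0.205600  |  p_1 = 0.564400
  2  |  dp/dt·Δt = +0.057568  |  p_2 = 0.621968
  3  |  dp/dt·Δt = -0.016119  |  p_3 = 0.605849
  4  |  dp/dt·Δt = +0.004513  |  p_4 = 0.610362
  5  |  dp/dt·Δt = -0.001264  |  p_5 = 0.609099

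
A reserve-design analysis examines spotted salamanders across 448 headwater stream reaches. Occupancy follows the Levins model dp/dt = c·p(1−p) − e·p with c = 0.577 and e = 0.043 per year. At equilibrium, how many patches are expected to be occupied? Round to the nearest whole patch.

415

p* = 1 − e/c = 1 − 0.043/0.577 = 0.9255.
Expected occupied patches = N × p* = 448 × 0.9255 = 414.61 ≈ 415.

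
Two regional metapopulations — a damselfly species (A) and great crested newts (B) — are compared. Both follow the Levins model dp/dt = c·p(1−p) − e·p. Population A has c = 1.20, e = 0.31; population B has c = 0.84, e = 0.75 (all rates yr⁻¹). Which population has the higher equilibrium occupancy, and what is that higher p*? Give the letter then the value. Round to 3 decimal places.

A, 0.742

A: p*_A = 1 − 0.31/1.20 = 0.7417.
B: p*_B = 1 − 0.75/0.84 = 0.1071.
A is higher at 0.7417.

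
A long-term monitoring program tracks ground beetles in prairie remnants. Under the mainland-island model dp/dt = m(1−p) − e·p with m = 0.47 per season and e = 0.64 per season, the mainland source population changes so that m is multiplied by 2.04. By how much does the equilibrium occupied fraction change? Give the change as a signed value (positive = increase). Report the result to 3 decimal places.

0.176

Before: p* = 0.47/(0.47+0.64) = 0.4234.
After: m = 0.9588, e = 0.64; p* = 0.9588/1.5988 = 0.5997.
Δp* = 0.5997 − 0.4234 = +0.1763.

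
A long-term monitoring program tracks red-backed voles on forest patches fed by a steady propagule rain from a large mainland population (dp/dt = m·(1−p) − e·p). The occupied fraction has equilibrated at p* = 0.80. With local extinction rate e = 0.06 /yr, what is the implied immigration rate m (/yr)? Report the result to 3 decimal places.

0.240

At equilibrium m(1−p*) = e·p*, so m = e·p*/(1−p*).
m = 0.06 × 0.80 / 0.2000 = 0.0480/0.2000 = 0.2400.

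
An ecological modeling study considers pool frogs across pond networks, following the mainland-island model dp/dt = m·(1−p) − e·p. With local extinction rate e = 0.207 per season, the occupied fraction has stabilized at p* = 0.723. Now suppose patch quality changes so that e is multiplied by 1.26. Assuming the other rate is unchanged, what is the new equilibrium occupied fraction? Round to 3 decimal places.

0.674

Balance m(1−p*) = e·p* gives m = e·p*/(1−p*) = 0.207×0.72300/0.27700 = 0.54029.
New p* = m/(m+e) = 0.54029/(0.54029+0.26082) = 0.67443.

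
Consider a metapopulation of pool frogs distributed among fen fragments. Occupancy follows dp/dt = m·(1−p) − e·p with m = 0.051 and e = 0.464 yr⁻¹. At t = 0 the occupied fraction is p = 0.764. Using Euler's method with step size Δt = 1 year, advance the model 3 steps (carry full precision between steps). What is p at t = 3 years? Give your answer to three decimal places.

Update rule: p ← p + [m·(1−p) − e·p]·Δt with Δt = 1.
  1  |  dp/dt·Δt = -0.342460  |  p_1 = 0.421540
  2  |  dp/dt·Δt = -0.166093  |  p_2 = 0.255447
  3  |  dp/dt·Δt = -0.080555  |  p_3 = 0.174892

0.175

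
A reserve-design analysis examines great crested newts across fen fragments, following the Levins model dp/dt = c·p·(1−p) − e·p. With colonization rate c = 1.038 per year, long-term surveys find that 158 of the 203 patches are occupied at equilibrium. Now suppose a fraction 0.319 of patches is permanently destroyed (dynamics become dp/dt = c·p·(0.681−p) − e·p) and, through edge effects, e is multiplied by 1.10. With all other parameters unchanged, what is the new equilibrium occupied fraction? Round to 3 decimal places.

Observed p* = 158/203 = 0.77833.
Balance c(1−p*) = e gives e = 1.038×(1 − 0.77833) = 0.23009.
New p* = 0.681 − e/c = 0.681 − 0.25310/1.03800 = 0.43717.

0.437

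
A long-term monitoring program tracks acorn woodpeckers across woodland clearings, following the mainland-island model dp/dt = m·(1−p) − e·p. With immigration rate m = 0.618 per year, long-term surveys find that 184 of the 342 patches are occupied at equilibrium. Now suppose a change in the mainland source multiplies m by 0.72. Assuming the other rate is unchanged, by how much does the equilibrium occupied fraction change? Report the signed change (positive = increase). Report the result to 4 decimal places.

Observed p* = 184/342 = 0.53801.
Balance m(1−p*) = e·p* gives e = m(1−p*)/p* = 0.618×0.46199/0.53801 = 0.53068.
New p* = m/(m+e) = 0.44496/(0.44496+0.53068) = 0.45607.
Δp* = 0.45607 − 0.53801 = -0.08194.

-0.0819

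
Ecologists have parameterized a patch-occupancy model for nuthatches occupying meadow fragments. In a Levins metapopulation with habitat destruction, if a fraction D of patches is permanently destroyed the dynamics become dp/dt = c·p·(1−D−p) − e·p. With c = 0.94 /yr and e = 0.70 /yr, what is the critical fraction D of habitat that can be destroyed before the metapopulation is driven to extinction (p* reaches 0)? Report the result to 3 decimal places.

0.255

The nontrivial equilibrium is p* = (1−D) − e/c; extinction occurs when this hits zero.
So D_crit = 1 − e/c = 1 − 0.70/0.94 = 1 − 0.7447 = 0.2553.
This equals the undisturbed p*, a classic result of Lande's extension.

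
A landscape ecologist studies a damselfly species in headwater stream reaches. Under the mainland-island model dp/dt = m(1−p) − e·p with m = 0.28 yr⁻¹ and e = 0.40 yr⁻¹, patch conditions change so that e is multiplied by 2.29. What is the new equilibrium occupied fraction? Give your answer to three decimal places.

0.234

Before: p* = 0.28/(0.28+0.40) = 0.4118.
After: m = 0.28, e = 0.916; p* = 0.28/1.1960 = 0.2341.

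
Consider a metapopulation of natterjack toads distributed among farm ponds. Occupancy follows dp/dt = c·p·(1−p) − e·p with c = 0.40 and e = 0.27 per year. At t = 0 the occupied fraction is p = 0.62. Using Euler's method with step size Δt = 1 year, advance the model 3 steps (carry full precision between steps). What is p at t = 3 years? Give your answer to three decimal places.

0.464

Update rule: p ← p + [c·p·(1−p) − e·p]·Δt with Δt = 1.
  1  |  dp/dt·Δt = -0.073160  |  p_1 = 0.546840
  2  |  dp/dt·Δt = -0.048524  |  p_2 = 0.498316
  3  |  dp/dt·Δt = -0.034546  |  p_3 = 0.463769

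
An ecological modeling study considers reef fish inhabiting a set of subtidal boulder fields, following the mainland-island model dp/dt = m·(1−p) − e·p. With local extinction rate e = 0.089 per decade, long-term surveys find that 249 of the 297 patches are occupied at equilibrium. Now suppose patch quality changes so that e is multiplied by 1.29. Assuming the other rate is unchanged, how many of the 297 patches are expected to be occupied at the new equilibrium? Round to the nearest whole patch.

Observed p* = 249/297 = 0.83838.
Balance m(1−p*) = e·p* gives m = e·p*/(1−p*) = 0.089×0.83838/0.16162 = 0.46167.
New p* = m/(m+e) = 0.46167/(0.46167+0.11481) = 0.80084.
Expected occupied = 297 × 0.80084 = 237.85 ≈ 238.

238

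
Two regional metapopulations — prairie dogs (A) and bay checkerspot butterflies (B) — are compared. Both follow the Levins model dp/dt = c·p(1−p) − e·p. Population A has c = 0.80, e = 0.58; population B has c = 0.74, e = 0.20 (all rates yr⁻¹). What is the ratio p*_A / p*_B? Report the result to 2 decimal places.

0.38

A: p*_A = 1 − 0.58/0.80 = 0.2750.
B: p*_B = 1 − 0.20/0.74 = 0.7297.
p*_A / p*_B = 0.2750/0.7297 = 0.3769.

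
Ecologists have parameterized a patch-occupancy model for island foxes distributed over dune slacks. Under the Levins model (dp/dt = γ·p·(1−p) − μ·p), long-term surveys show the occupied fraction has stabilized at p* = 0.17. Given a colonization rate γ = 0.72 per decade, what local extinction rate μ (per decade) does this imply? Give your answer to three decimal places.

At equilibrium γ(1−p*) = μ.
μ = 0.72 × (1 − 0.17) = 0.72 × 0.8300 = 0.5976.

0.598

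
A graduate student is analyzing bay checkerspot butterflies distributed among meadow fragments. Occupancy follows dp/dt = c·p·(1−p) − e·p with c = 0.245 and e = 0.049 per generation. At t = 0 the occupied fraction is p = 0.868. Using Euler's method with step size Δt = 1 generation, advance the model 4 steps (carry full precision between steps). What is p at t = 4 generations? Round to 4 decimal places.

Update rule: p ← p + [c·p·(1−p) − e·p]·Δt with Δt = 1.
  1  |  dp/dt·Δt = -0.014461  |  p_1 = 0.853539
  2  |  dp/dt·Δt = -0.011196  |  p_2 = 0.842343
  3  |  dp/dt·Δt = -0.008739  |  p_3 = 0.833605
  4  |  dp/dt·Δt = -0.006863  |  p_4 = 0.826741

0.8267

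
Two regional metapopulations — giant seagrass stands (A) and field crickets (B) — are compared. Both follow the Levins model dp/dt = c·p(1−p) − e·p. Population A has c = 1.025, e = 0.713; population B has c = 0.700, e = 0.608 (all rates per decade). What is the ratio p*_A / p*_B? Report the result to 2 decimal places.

2.32

A: p*_A = 1 − 0.713/1.025 = 0.3044.
B: p*_B = 1 − 0.608/0.700 = 0.1314.
p*_A / p*_B = 0.3044/0.1314 = 2.3160.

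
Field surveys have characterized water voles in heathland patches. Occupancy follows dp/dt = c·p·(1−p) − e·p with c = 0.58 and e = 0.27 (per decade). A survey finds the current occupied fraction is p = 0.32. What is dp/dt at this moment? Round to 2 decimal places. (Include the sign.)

0.04

Colonization term: c·p·(1−p) = 0.58×0.32×0.6800 = 0.12621.
Extinction term: e·p = 0.08640.
dp/dt = 0.12621 − 0.08640 = 0.03981.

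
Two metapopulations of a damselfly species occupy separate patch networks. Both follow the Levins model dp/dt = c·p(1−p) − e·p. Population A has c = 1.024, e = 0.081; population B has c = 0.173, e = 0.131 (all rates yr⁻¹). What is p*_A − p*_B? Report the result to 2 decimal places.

0.68

A: p*_A = 1 − 0.081/1.024 = 0.9209.
B: p*_B = 1 − 0.131/0.173 = 0.2428.
p*_A − p*_B = 0.9209 − 0.2428 = 0.6781.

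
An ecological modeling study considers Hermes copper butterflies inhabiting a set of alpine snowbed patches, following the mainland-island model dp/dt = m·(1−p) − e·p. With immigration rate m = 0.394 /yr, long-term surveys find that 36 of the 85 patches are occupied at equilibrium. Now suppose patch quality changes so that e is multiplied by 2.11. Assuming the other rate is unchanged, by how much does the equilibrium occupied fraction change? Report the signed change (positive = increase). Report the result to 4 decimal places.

Observed p* = 36/85 = 0.42353.
Balance m(1−p*) = e·p* gives e = m(1−p*)/p* = 0.394×0.57647/0.42353 = 0.53628.
New p* = m/(m+e) = 0.39400/(0.39400+1.13155) = 0.25827.
Δp* = 0.25827 − 0.42353 = -0.16526.

-0.1653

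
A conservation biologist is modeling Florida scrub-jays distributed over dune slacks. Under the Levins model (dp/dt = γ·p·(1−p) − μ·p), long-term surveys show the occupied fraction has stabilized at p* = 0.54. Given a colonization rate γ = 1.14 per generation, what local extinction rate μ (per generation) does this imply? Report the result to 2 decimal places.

0.52

At equilibrium γ(1−p*) = μ.
μ = 1.14 × (1 − 0.54) = 1.14 × 0.4600 = 0.5244.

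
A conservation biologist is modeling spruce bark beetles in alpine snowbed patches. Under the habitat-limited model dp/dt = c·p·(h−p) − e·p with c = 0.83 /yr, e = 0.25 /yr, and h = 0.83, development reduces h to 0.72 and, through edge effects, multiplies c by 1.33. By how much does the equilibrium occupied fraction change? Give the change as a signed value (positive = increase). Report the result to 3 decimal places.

Before: p* = h − e/c = 0.83 − 0.25/0.83 = 0.83 − 0.3012 = 0.5288.
After: c = 1.1039, e = 0.25, h = 0.72; p* = 0.72 − 0.25/1.1039 = 0.4935.
Δp* = 0.4935 − 0.5288 = -0.0353.

-0.035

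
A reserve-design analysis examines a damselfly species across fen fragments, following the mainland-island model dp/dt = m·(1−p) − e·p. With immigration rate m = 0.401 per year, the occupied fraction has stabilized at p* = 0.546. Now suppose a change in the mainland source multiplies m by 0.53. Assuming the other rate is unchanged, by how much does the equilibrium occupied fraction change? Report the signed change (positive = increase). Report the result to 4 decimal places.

-0.1567

Balance m(1−p*) = e·p* gives e = m(1−p*)/p* = 0.401×0.45400/0.54600 = 0.33343.
New p* = m/(m+e) = 0.21253/(0.21253+0.33343) = 0.38928.
Δp* = 0.38928 − 0.54600 = -0.15672.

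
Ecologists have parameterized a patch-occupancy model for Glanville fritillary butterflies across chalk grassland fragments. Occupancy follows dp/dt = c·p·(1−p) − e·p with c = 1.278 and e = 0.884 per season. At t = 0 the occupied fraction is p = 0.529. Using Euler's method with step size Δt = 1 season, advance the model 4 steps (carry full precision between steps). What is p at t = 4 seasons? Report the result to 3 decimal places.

0.320

Update rule: p ← p + [c·p·(1−p) − e·p]·Δt with Δt = 1.
t = 1: p = 0.52900 + (-0.14921) = 0.37979
t = 2: p = 0.37979 + (-0.03470) = 0.34509
t = 3: p = 0.34509 + (-0.01623) = 0.32886
t = 4: p = 0.32886 + (-0.00864) = 0.32022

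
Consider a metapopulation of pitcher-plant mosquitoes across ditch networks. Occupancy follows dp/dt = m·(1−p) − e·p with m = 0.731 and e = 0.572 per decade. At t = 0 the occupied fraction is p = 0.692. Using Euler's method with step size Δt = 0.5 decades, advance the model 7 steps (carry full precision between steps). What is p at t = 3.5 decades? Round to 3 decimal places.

0.561

Update rule: p ← p + [m·(1−p) − e·p]·Δt with Δt = 0.5.
p: 0.69200 → 0.60666  (Δp = -0.08534)
p: 0.60666 → 0.57692  (Δp = -0.02974)
p: 0.57692 → 0.56656  (Δp = -0.01036)
p: 0.56656 → 0.56295  (Δp = -0.00361)
p: 0.56295 → 0.56169  (Δp = -0.00126)
p: 0.56169 → 0.56125  (Δp = -0.00044)
p: 0.56125 → 0.56109  (Δp = -0.00015)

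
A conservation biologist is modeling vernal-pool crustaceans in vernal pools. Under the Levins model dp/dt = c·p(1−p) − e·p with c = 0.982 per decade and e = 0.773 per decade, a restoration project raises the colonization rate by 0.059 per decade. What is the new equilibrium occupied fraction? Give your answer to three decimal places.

Before: p* = 1 − 0.773/0.982 = 0.2128.
After the change, c = 1.041, e = 0.773, so p* = 1 − 0.773/1.041 = 0.2574.

0.257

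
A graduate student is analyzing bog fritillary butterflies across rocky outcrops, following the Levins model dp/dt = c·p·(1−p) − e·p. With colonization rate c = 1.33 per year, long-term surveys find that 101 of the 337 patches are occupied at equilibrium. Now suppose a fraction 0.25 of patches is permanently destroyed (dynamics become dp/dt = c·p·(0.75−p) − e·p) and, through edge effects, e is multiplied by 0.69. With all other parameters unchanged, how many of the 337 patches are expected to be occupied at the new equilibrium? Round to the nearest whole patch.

Observed p* = 101/337 = 0.29970.
Balance c(1−p*) = e gives e = 1.33×(1 − 0.29970) = 0.93140.
New p* = 0.75 − e/c = 0.75 − 0.64267/1.33000 = 0.26679.
Expected occupied = 337 × 0.26679 = 89.91 ≈ 90.

90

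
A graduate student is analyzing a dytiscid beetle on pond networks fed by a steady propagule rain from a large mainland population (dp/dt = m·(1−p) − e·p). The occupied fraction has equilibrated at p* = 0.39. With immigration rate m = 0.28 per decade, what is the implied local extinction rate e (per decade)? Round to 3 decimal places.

0.438

At equilibrium m(1−p*) = e·p*, so e = m(1−p*)/p*.
e = 0.28 × 0.6100 / 0.39 = 0.4379.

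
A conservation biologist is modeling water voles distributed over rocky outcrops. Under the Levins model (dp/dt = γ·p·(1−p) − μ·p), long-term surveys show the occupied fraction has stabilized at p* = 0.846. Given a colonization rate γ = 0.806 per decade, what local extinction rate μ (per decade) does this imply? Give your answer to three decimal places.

At equilibrium γ(1−p*) = μ.
μ = 0.806 × (1 − 0.846) = 0.806 × 0.1540 = 0.1241.

0.124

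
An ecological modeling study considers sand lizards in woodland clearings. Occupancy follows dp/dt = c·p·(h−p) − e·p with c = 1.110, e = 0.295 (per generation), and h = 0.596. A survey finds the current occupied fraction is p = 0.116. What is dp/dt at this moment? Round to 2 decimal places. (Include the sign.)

Colonization term: c·p·(h−p) = 1.110×0.116×0.4800 = 0.06180.
Extinction term: e·p = 0.03422.
dp/dt = 0.06180 − 0.03422 = 0.02758.

0.03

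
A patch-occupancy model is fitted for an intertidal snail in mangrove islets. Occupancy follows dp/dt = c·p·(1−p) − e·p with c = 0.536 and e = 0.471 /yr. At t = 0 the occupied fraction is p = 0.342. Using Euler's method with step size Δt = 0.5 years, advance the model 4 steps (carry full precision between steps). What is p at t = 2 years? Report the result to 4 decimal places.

0.2765

Update rule: p ← p + [c·p·(1−p) − e·p]·Δt with Δt = 0.5.
  1  |  dp/dt·Δt = -0.020231  |  p_1 = 0.321769
  2  |  dp/dt·Δt = -0.017290  |  p_2 = 0.304479
  3  |  dp/dt·Δt = -0.014950  |  p_3 = 0.289529
  4  |  dp/dt·Δt = -0.013056  |  p_4 = 0.276473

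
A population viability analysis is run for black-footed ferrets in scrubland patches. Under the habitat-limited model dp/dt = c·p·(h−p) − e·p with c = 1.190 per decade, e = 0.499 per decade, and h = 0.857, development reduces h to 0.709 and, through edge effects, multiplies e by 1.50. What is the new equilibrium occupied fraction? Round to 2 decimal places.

Before: p* = h − e/c = 0.857 − 0.499/1.190 = 0.857 − 0.4193 = 0.4377.
After: c = 1.19, e = 0.7485, h = 0.709; p* = 0.709 − 0.7485/1.19 = 0.0800.

0.08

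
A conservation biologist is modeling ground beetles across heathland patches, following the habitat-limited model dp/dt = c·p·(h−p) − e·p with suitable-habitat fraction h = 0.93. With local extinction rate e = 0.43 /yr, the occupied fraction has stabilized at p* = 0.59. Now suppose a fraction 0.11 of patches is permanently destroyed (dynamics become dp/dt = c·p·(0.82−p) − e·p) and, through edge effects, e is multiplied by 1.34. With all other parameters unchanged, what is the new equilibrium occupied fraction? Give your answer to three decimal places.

Balance c(h−p*) = e gives c = e/(0.93 − 0.59000) = 0.43/0.34000 = 1.26471.
New p* = 0.82 − e/c = 0.82 − 0.57620/1.26471 = 0.36440.

0.364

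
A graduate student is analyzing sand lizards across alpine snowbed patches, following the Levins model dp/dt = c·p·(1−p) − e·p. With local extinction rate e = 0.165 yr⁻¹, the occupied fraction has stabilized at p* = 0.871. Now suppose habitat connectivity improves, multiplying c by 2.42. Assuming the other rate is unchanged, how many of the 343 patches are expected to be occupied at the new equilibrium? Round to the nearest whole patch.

Balance c(1−p*) = e gives c = e/(1 − 0.87100) = 0.165/0.12900 = 1.27907.
New p* = 1 − e/c = 1 − 0.16500/3.09535 = 0.94669.
Expected occupied = 343 × 0.94669 = 324.71 ≈ 325.

325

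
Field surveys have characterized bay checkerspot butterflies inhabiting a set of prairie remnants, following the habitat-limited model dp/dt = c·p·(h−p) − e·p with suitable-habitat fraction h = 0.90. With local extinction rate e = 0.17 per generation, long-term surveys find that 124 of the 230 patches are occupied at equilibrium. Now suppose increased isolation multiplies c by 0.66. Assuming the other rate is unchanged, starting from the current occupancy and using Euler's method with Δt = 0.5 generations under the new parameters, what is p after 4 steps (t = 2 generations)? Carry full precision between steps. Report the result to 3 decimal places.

Observed p* = 124/230 = 0.53913.
Balance c(h−p*) = e gives c = e/(0.9 − 0.53913) = 0.17/0.36087 = 0.47108.
Starting from p₀ = 0.53913; update p ← p + (dp/dt)·Δt with the new parameters.
p: 0.53913 → 0.52355  (Δp = -0.01558)
p: 0.52355 → 0.50969  (Δp = -0.01386)
p: 0.50969 → 0.49729  (Δp = -0.01240)
p: 0.49729 → 0.48615  (Δp = -0.01114)

0.486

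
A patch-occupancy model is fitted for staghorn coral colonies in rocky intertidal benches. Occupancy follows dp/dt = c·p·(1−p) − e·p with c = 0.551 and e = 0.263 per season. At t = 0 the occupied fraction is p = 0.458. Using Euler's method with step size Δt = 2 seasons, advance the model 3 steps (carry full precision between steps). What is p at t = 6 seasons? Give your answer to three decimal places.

Update rule: p ← p + [c·p·(1−p) − e·p]·Δt with Δt = 2.
t = 2: p = 0.45800 + (+0.03265) = 0.49065
t = 4: p = 0.49065 + (+0.01732) = 0.50797
t = 6: p = 0.50797 + (+0.00824) = 0.51621

0.516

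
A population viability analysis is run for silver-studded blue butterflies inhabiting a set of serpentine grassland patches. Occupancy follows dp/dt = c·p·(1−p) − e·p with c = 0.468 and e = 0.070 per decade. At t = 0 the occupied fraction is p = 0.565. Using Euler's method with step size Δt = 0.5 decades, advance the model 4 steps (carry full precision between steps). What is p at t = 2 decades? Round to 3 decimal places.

0.698

Update rule: p ← p + [c·p·(1−p) − e·p]·Δt with Δt = 0.5.
p: 0.56500 → 0.60274  (Δp = +0.03774)
p: 0.60274 → 0.63767  (Δp = +0.03493)
p: 0.63767 → 0.66942  (Δp = +0.03175)
p: 0.66942 → 0.69777  (Δp = +0.02835)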